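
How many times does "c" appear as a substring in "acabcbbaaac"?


Searching for "c" in "acabcbbaaac"
Scanning each position:
  Position 0: "a" => no
  Position 1: "c" => MATCH
  Position 2: "a" => no
  Position 3: "b" => no
  Position 4: "c" => MATCH
  Position 5: "b" => no
  Position 6: "b" => no
  Position 7: "a" => no
  Position 8: "a" => no
  Position 9: "a" => no
  Position 10: "c" => MATCH
Total occurrences: 3

3


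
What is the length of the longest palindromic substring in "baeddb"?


Input: "baeddb"
Checking substrings for palindromes:
  [3:5] "dd" (len 2) => palindrome
Longest palindromic substring: "dd" with length 2

2


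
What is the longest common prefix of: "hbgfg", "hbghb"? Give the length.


Words: hbgfg, hbghb
  Position 0: all 'h' => match
  Position 1: all 'b' => match
  Position 2: all 'g' => match
  Position 3: ('f', 'h') => mismatch, stop
LCP = "hbg" (length 3)

3


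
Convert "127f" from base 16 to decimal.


Input: "127f" in base 16
Positional expansion:
  Digit '1' (value 1) x 16^3 = 4096
  Digit '2' (value 2) x 16^2 = 512
  Digit '7' (value 7) x 16^1 = 112
  Digit 'f' (value 15) x 16^0 = 15
Sum = 4735

4735


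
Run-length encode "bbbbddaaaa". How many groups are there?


Input: bbbbddaaaa
Scanning for consecutive runs:
  Group 1: 'b' x 4 (positions 0-3)
  Group 2: 'd' x 2 (positions 4-5)
  Group 3: 'a' x 4 (positions 6-9)
Total groups: 3

3


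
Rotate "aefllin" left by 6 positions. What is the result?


Input: "aefllin", rotate left by 6
First 6 characters: "aeflli"
Remaining characters: "n"
Concatenate remaining + first: "n" + "aeflli" = "naeflli"

naeflli


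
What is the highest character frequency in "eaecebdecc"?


Input: eaecebdecc
Character counts:
  'a': 1
  'b': 1
  'c': 3
  'd': 1
  'e': 4
Maximum frequency: 4

4


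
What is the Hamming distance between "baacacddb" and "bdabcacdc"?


Comparing "baacacddb" and "bdabcacdc" position by position:
  Position 0: 'b' vs 'b' => same
  Position 1: 'a' vs 'd' => differ
  Position 2: 'a' vs 'a' => same
  Position 3: 'c' vs 'b' => differ
  Position 4: 'a' vs 'c' => differ
  Position 5: 'c' vs 'a' => differ
  Position 6: 'd' vs 'c' => differ
  Position 7: 'd' vs 'd' => same
  Position 8: 'b' vs 'c' => differ
Total differences (Hamming distance): 6

6


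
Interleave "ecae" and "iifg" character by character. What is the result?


Interleaving "ecae" and "iifg":
  Position 0: 'e' from first, 'i' from second => "ei"
  Position 1: 'c' from first, 'i' from second => "ci"
  Position 2: 'a' from first, 'f' from second => "af"
  Position 3: 'e' from first, 'g' from second => "eg"
Result: eiciafeg

eiciafeg


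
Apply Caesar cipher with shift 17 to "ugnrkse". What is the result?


Caesar cipher: shift "ugnrkse" by 17
  'u' (pos 20) + 17 = pos 11 = 'l'
  'g' (pos 6) + 17 = pos 23 = 'x'
  'n' (pos 13) + 17 = pos 4 = 'e'
  'r' (pos 17) + 17 = pos 8 = 'i'
  'k' (pos 10) + 17 = pos 1 = 'b'
  's' (pos 18) + 17 = pos 9 = 'j'
  'e' (pos 4) + 17 = pos 21 = 'v'
Result: lxeibjv

lxeibjv


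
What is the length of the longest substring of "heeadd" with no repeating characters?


Input: "heeadd"
Sliding window (track last position of each char):
  Position 0 ('h'): window [0,0] length 1 -- new best
  Position 1 ('e'): window [0,1] length 2 -- new best
  Position 2 ('e'): repeat (last at 1), move window start to 2
  Position 2 ('e'): window [2,2] length 1
  Position 3 ('a'): window [2,3] length 2
  Position 4 ('d'): window [2,4] length 3 -- new best
  Position 5 ('d'): repeat (last at 4), move window start to 5
  Position 5 ('d'): window [5,5] length 1
Longest substring with no repeats: "ead" with length 3

3


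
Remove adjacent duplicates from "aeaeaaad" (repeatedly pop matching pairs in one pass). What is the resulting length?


Input: aeaeaaad
Stack-based adjacent duplicate removal:
  Read 'a': push. Stack: a
  Read 'e': push. Stack: ae
  Read 'a': push. Stack: aea
  Read 'e': push. Stack: aeae
  Read 'a': push. Stack: aeaea
  Read 'a': matches stack top 'a' => pop. Stack: aeae
  Read 'a': push. Stack: aeaea
  Read 'd': push. Stack: aeaead
Final stack: "aeaead" (length 6)

6


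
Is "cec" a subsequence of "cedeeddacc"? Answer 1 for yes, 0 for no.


Check if "cec" is a subsequence of "cedeeddacc"
Greedy scan:
  Position 0 ('c'): matches sub[0] = 'c'
  Position 1 ('e'): matches sub[1] = 'e'
  Position 2 ('d'): no match needed
  Position 3 ('e'): no match needed
  Position 4 ('e'): no match needed
  Position 5 ('d'): no match needed
  Position 6 ('d'): no match needed
  Position 7 ('a'): no match needed
  Position 8 ('c'): matches sub[2] = 'c'
  Position 9 ('c'): no match needed
All 3 characters matched => is a subsequence

1


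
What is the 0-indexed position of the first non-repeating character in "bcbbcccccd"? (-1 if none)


Input: bcbbcccccd
Character frequencies:
  'b': 3
  'c': 6
  'd': 1
Scanning left to right for freq == 1:
  Position 0 ('b'): freq=3, skip
  Position 1 ('c'): freq=6, skip
  Position 2 ('b'): freq=3, skip
  Position 3 ('b'): freq=3, skip
  Position 4 ('c'): freq=6, skip
  Position 5 ('c'): freq=6, skip
  Position 6 ('c'): freq=6, skip
  Position 7 ('c'): freq=6, skip
  Position 8 ('c'): freq=6, skip
  Position 9 ('d'): unique! => answer = 9

9


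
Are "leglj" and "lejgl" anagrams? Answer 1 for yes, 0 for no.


Strings: "leglj", "lejgl"
Sorted first:  egjll
Sorted second: egjll
Sorted forms match => anagrams

1


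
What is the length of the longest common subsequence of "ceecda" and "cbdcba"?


LCS of "ceecda" and "cbdcba"
DP table:
           c    b    d    c    b    a
      0    0    0    0    0    0    0
  c   0    1    1    1    1    1    1
  e   0    1    1    1    1    1    1
  e   0    1    1    1    1    1    1
  c   0    1    1    1    2    2    2
  d   0    1    1    2    2    2    2
  a   0    1    1    2    2    2    3
LCS length = dp[6][6] = 3

3


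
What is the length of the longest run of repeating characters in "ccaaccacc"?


Input: "ccaaccacc"
Scanning for longest run:
  Position 1 ('c'): continues run of 'c', length=2
  Position 2 ('a'): new char, reset run to 1
  Position 3 ('a'): continues run of 'a', length=2
  Position 4 ('c'): new char, reset run to 1
  Position 5 ('c'): continues run of 'c', length=2
  Position 6 ('a'): new char, reset run to 1
  Position 7 ('c'): new char, reset run to 1
  Position 8 ('c'): continues run of 'c', length=2
Longest run: 'c' with length 2

2


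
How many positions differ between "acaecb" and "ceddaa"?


Comparing "acaecb" and "ceddaa" position by position:
  Position 0: 'a' vs 'c' => DIFFER
  Position 1: 'c' vs 'e' => DIFFER
  Position 2: 'a' vs 'd' => DIFFER
  Position 3: 'e' vs 'd' => DIFFER
  Position 4: 'c' vs 'a' => DIFFER
  Position 5: 'b' vs 'a' => DIFFER
Positions that differ: 6

6


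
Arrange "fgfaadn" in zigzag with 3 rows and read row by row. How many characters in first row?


Zigzag "fgfaadn" into 3 rows:
Placing characters:
  'f' => row 0
  'g' => row 1
  'f' => row 2
  'a' => row 1
  'a' => row 0
  'd' => row 1
  'n' => row 2
Rows:
  Row 0: "fa"
  Row 1: "gad"
  Row 2: "fn"
First row length: 2

2


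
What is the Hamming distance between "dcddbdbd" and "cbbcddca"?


Comparing "dcddbdbd" and "cbbcddca" position by position:
  Position 0: 'd' vs 'c' => differ
  Position 1: 'c' vs 'b' => differ
  Position 2: 'd' vs 'b' => differ
  Position 3: 'd' vs 'c' => differ
  Position 4: 'b' vs 'd' => differ
  Position 5: 'd' vs 'd' => same
  Position 6: 'b' vs 'c' => differ
  Position 7: 'd' vs 'a' => differ
Total differences (Hamming distance): 7

7


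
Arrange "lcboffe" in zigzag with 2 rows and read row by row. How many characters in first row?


Zigzag "lcboffe" into 2 rows:
Placing characters:
  'l' => row 0
  'c' => row 1
  'b' => row 0
  'o' => row 1
  'f' => row 0
  'f' => row 1
  'e' => row 0
Rows:
  Row 0: "lbfe"
  Row 1: "cof"
First row length: 4

4


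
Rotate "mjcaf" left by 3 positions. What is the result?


Input: "mjcaf", rotate left by 3
First 3 characters: "mjc"
Remaining characters: "af"
Concatenate remaining + first: "af" + "mjc" = "afmjc"

afmjc


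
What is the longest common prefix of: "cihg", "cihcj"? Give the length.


Words: cihg, cihcj
  Position 0: all 'c' => match
  Position 1: all 'i' => match
  Position 2: all 'h' => match
  Position 3: ('g', 'c') => mismatch, stop
LCP = "cih" (length 3)

3


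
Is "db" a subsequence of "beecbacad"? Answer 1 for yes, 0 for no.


Check if "db" is a subsequence of "beecbacad"
Greedy scan:
  Position 0 ('b'): no match needed
  Position 1 ('e'): no match needed
  Position 2 ('e'): no match needed
  Position 3 ('c'): no match needed
  Position 4 ('b'): no match needed
  Position 5 ('a'): no match needed
  Position 6 ('c'): no match needed
  Position 7 ('a'): no match needed
  Position 8 ('d'): matches sub[0] = 'd'
Only matched 1/2 characters => not a subsequence

0


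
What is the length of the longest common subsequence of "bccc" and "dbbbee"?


LCS of "bccc" and "dbbbee"
DP table:
           d    b    b    b    e    e
      0    0    0    0    0    0    0
  b   0    0    1    1    1    1    1
  c   0    0    1    1    1    1    1
  c   0    0    1    1    1    1    1
  c   0    0    1    1    1    1    1
LCS length = dp[4][6] = 1

1


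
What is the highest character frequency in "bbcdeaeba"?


Input: bbcdeaeba
Character counts:
  'a': 2
  'b': 3
  'c': 1
  'd': 1
  'e': 2
Maximum frequency: 3

3


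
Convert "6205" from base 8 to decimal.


Input: "6205" in base 8
Positional expansion:
  Digit '6' (value 6) x 8^3 = 3072
  Digit '2' (value 2) x 8^2 = 128
  Digit '0' (value 0) x 8^1 = 0
  Digit '5' (value 5) x 8^0 = 5
Sum = 3205

3205


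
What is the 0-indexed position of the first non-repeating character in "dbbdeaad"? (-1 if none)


Input: dbbdeaad
Character frequencies:
  'a': 2
  'b': 2
  'd': 3
  'e': 1
Scanning left to right for freq == 1:
  Position 0 ('d'): freq=3, skip
  Position 1 ('b'): freq=2, skip
  Position 2 ('b'): freq=2, skip
  Position 3 ('d'): freq=3, skip
  Position 4 ('e'): unique! => answer = 4

4


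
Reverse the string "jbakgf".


Input: jbakgf
Reading characters right to left:
  Position 5: 'f'
  Position 4: 'g'
  Position 3: 'k'
  Position 2: 'a'
  Position 1: 'b'
  Position 0: 'j'
Reversed: fgkabj

fgkabj


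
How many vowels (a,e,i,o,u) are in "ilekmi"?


Input: ilekmi
Checking each character:
  'i' at position 0: vowel (running total: 1)
  'l' at position 1: consonant
  'e' at position 2: vowel (running total: 2)
  'k' at position 3: consonant
  'm' at position 4: consonant
  'i' at position 5: vowel (running total: 3)
Total vowels: 3

3


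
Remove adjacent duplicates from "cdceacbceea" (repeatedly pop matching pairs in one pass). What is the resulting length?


Input: cdceacbceea
Stack-based adjacent duplicate removal:
  Read 'c': push. Stack: c
  Read 'd': push. Stack: cd
  Read 'c': push. Stack: cdc
  Read 'e': push. Stack: cdce
  Read 'a': push. Stack: cdcea
  Read 'c': push. Stack: cdceac
  Read 'b': push. Stack: cdceacb
  Read 'c': push. Stack: cdceacbc
  Read 'e': push. Stack: cdceacbce
  Read 'e': matches stack top 'e' => pop. Stack: cdceacbc
  Read 'a': push. Stack: cdceacbca
Final stack: "cdceacbca" (length 9)

9


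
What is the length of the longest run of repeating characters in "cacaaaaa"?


Input: "cacaaaaa"
Scanning for longest run:
  Position 1 ('a'): new char, reset run to 1
  Position 2 ('c'): new char, reset run to 1
  Position 3 ('a'): new char, reset run to 1
  Position 4 ('a'): continues run of 'a', length=2
  Position 5 ('a'): continues run of 'a', length=3
  Position 6 ('a'): continues run of 'a', length=4
  Position 7 ('a'): continues run of 'a', length=5
Longest run: 'a' with length 5

5


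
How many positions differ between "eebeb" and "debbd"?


Comparing "eebeb" and "debbd" position by position:
  Position 0: 'e' vs 'd' => DIFFER
  Position 1: 'e' vs 'e' => same
  Position 2: 'b' vs 'b' => same
  Position 3: 'e' vs 'b' => DIFFER
  Position 4: 'b' vs 'd' => DIFFER
Positions that differ: 3

3


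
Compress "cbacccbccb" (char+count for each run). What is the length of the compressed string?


Input: cbacccbccb
Runs:
  'c' x 1 => "c1"
  'b' x 1 => "b1"
  'a' x 1 => "a1"
  'c' x 3 => "c3"
  'b' x 1 => "b1"
  'c' x 2 => "c2"
  'b' x 1 => "b1"
Compressed: "c1b1a1c3b1c2b1"
Compressed length: 14

14


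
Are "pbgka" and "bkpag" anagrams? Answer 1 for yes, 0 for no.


Strings: "pbgka", "bkpag"
Sorted first:  abgkp
Sorted second: abgkp
Sorted forms match => anagrams

1


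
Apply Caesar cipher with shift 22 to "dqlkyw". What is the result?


Caesar cipher: shift "dqlkyw" by 22
  'd' (pos 3) + 22 = pos 25 = 'z'
  'q' (pos 16) + 22 = pos 12 = 'm'
  'l' (pos 11) + 22 = pos 7 = 'h'
  'k' (pos 10) + 22 = pos 6 = 'g'
  'y' (pos 24) + 22 = pos 20 = 'u'
  'w' (pos 22) + 22 = pos 18 = 's'
Result: zmhgus

zmhgus


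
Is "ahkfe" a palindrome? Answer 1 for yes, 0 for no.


Input: ahkfe
Reversed: efkha
  Compare pos 0 ('a') with pos 4 ('e'): MISMATCH
  Compare pos 1 ('h') with pos 3 ('f'): MISMATCH
Result: not a palindrome

0


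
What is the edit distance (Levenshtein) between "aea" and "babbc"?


Computing edit distance: "aea" -> "babbc"
DP table:
           b    a    b    b    c
      0    1    2    3    4    5
  a   1    1    1    2    3    4
  e   2    2    2    2    3    4
  a   3    3    2    3    3    4
Edit distance = dp[3][5] = 4

4


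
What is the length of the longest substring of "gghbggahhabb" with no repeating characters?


Input: "gghbggahhabb"
Sliding window (track last position of each char):
  Position 0 ('g'): window [0,0] length 1 -- new best
  Position 1 ('g'): repeat (last at 0), move window start to 1
  Position 1 ('g'): window [1,1] length 1
  Position 2 ('h'): window [1,2] length 2 -- new best
  Position 3 ('b'): window [1,3] length 3 -- new best
  Position 4 ('g'): repeat (last at 1), move window start to 2
  Position 4 ('g'): window [2,4] length 3
  Position 5 ('g'): repeat (last at 4), move window start to 5
  Position 5 ('g'): window [5,5] length 1
  Position 6 ('a'): window [5,6] length 2
  Position 7 ('h'): window [5,7] length 3
  Position 8 ('h'): repeat (last at 7), move window start to 8
  Position 8 ('h'): window [8,8] length 1
  Position 9 ('a'): window [8,9] length 2
  Position 10 ('b'): window [8,10] length 3
  Position 11 ('b'): repeat (last at 10), move window start to 11
  Position 11 ('b'): window [11,11] length 1
Longest substring with no repeats: "ghb" with length 3

3


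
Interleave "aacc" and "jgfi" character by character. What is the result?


Interleaving "aacc" and "jgfi":
  Position 0: 'a' from first, 'j' from second => "aj"
  Position 1: 'a' from first, 'g' from second => "ag"
  Position 2: 'c' from first, 'f' from second => "cf"
  Position 3: 'c' from first, 'i' from second => "ci"
Result: ajagcfci

ajagcfci


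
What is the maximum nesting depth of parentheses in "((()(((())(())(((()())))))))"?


Input: "((()(((())(())(((()())))))))"
Tracking depth:
  Position 0 '(': depth becomes 1
  Position 1 '(': depth becomes 2
  Position 2 '(': depth becomes 3
  Position 3 ')': depth becomes 2
  Position 4 '(': depth becomes 3
  Position 5 '(': depth becomes 4
  Position 6 '(': depth becomes 5
  Position 7 '(': depth becomes 6
  Position 8 ')': depth becomes 5
  Position 9 ')': depth becomes 4
  Position 10 '(': depth becomes 5
  Position 11 '(': depth becomes 6
  Position 12 ')': depth becomes 5
  Position 13 ')': depth becomes 4
  Position 14 '(': depth becomes 5
  Position 15 '(': depth becomes 6
  Position 16 '(': depth becomes 7
  Position 17 '(': depth becomes 8
  Position 18 ')': depth becomes 7
  Position 19 '(': depth becomes 8
  Position 20 ')': depth becomes 7
  Position 21 ')': depth becomes 6
  Position 22 ')': depth becomes 5
  Position 23 ')': depth becomes 4
  Position 24 ')': depth becomes 3
  Position 25 ')': depth becomes 2
  Position 26 ')': depth becomes 1
  Position 27 ')': depth becomes 0
Maximum depth reached: 8

8


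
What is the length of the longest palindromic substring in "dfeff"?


Input: "dfeff"
Checking substrings for palindromes:
  [1:4] "fef" (len 3) => palindrome
  [3:5] "ff" (len 2) => palindrome
Longest palindromic substring: "fef" with length 3

3


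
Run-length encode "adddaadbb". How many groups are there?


Input: adddaadbb
Scanning for consecutive runs:
  Group 1: 'a' x 1 (positions 0-0)
  Group 2: 'd' x 3 (positions 1-3)
  Group 3: 'a' x 2 (positions 4-5)
  Group 4: 'd' x 1 (positions 6-6)
  Group 5: 'b' x 2 (positions 7-8)
Total groups: 5

5


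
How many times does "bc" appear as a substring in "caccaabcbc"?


Searching for "bc" in "caccaabcbc"
Scanning each position:
  Position 0: "ca" => no
  Position 1: "ac" => no
  Position 2: "cc" => no
  Position 3: "ca" => no
  Position 4: "aa" => no
  Position 5: "ab" => no
  Position 6: "bc" => MATCH
  Position 7: "cb" => no
  Position 8: "bc" => MATCH
Total occurrences: 2

2


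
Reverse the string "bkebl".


Input: bkebl
Reading characters right to left:
  Position 4: 'l'
  Position 3: 'b'
  Position 2: 'e'
  Position 1: 'k'
  Position 0: 'b'
Reversed: lbekb

lbekb


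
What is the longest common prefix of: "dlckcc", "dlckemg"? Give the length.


Words: dlckcc, dlckemg
  Position 0: all 'd' => match
  Position 1: all 'l' => match
  Position 2: all 'c' => match
  Position 3: all 'k' => match
  Position 4: ('c', 'e') => mismatch, stop
LCP = "dlck" (length 4)

4


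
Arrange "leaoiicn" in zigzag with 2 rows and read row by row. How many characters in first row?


Zigzag "leaoiicn" into 2 rows:
Placing characters:
  'l' => row 0
  'e' => row 1
  'a' => row 0
  'o' => row 1
  'i' => row 0
  'i' => row 1
  'c' => row 0
  'n' => row 1
Rows:
  Row 0: "laic"
  Row 1: "eoin"
First row length: 4

4


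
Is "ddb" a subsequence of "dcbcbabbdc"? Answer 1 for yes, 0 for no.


Check if "ddb" is a subsequence of "dcbcbabbdc"
Greedy scan:
  Position 0 ('d'): matches sub[0] = 'd'
  Position 1 ('c'): no match needed
  Position 2 ('b'): no match needed
  Position 3 ('c'): no match needed
  Position 4 ('b'): no match needed
  Position 5 ('a'): no match needed
  Position 6 ('b'): no match needed
  Position 7 ('b'): no match needed
  Position 8 ('d'): matches sub[1] = 'd'
  Position 9 ('c'): no match needed
Only matched 2/3 characters => not a subsequence

0


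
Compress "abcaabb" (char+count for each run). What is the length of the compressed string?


Input: abcaabb
Runs:
  'a' x 1 => "a1"
  'b' x 1 => "b1"
  'c' x 1 => "c1"
  'a' x 2 => "a2"
  'b' x 2 => "b2"
Compressed: "a1b1c1a2b2"
Compressed length: 10

10


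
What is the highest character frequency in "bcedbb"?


Input: bcedbb
Character counts:
  'b': 3
  'c': 1
  'd': 1
  'e': 1
Maximum frequency: 3

3


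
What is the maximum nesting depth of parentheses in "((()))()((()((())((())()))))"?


Input: "((()))()((()((())((())()))))"
Tracking depth:
  Position 0 '(': depth becomes 1
  Position 1 '(': depth becomes 2
  Position 2 '(': depth becomes 3
  Position 3 ')': depth becomes 2
  Position 4 ')': depth becomes 1
  Position 5 ')': depth becomes 0
  Position 6 '(': depth becomes 1
  Position 7 ')': depth becomes 0
  Position 8 '(': depth becomes 1
  Position 9 '(': depth becomes 2
  Position 10 '(': depth becomes 3
  Position 11 ')': depth becomes 2
  Position 12 '(': depth becomes 3
  Position 13 '(': depth becomes 4
  Position 14 '(': depth becomes 5
  Position 15 ')': depth becomes 4
  Position 16 ')': depth becomes 3
  Position 17 '(': depth becomes 4
  Position 18 '(': depth becomes 5
  Position 19 '(': depth becomes 6
  Position 20 ')': depth becomes 5
  Position 21 ')': depth becomes 4
  Position 22 '(': depth becomes 5
  Position 23 ')': depth becomes 4
  Position 24 ')': depth becomes 3
  Position 25 ')': depth becomes 2
  Position 26 ')': depth becomes 1
  Position 27 ')': depth becomes 0
Maximum depth reached: 6

6


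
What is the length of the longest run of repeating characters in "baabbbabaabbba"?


Input: "baabbbabaabbba"
Scanning for longest run:
  Position 1 ('a'): new char, reset run to 1
  Position 2 ('a'): continues run of 'a', length=2
  Position 3 ('b'): new char, reset run to 1
  Position 4 ('b'): continues run of 'b', length=2
  Position 5 ('b'): continues run of 'b', length=3
  Position 6 ('a'): new char, reset run to 1
  Position 7 ('b'): new char, reset run to 1
  Position 8 ('a'): new char, reset run to 1
  Position 9 ('a'): continues run of 'a', length=2
  Position 10 ('b'): new char, reset run to 1
  Position 11 ('b'): continues run of 'b', length=2
  Position 12 ('b'): continues run of 'b', length=3
  Position 13 ('a'): new char, reset run to 1
Longest run: 'b' with length 3

3


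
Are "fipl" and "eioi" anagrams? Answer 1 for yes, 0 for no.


Strings: "fipl", "eioi"
Sorted first:  filp
Sorted second: eiio
Differ at position 0: 'f' vs 'e' => not anagrams

0


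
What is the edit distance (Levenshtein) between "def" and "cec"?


Computing edit distance: "def" -> "cec"
DP table:
           c    e    c
      0    1    2    3
  d   1    1    2    3
  e   2    2    1    2
  f   3    3    2    2
Edit distance = dp[3][3] = 2

2


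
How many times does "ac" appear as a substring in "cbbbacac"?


Searching for "ac" in "cbbbacac"
Scanning each position:
  Position 0: "cb" => no
  Position 1: "bb" => no
  Position 2: "bb" => no
  Position 3: "ba" => no
  Position 4: "ac" => MATCH
  Position 5: "ca" => no
  Position 6: "ac" => MATCH
Total occurrences: 2

2


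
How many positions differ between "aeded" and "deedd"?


Comparing "aeded" and "deedd" position by position:
  Position 0: 'a' vs 'd' => DIFFER
  Position 1: 'e' vs 'e' => same
  Position 2: 'd' vs 'e' => DIFFER
  Position 3: 'e' vs 'd' => DIFFER
  Position 4: 'd' vs 'd' => same
Positions that differ: 3

3


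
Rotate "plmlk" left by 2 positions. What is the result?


Input: "plmlk", rotate left by 2
First 2 characters: "pl"
Remaining characters: "mlk"
Concatenate remaining + first: "mlk" + "pl" = "mlkpl"

mlkpl


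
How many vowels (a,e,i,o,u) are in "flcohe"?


Input: flcohe
Checking each character:
  'f' at position 0: consonant
  'l' at position 1: consonant
  'c' at position 2: consonant
  'o' at position 3: vowel (running total: 1)
  'h' at position 4: consonant
  'e' at position 5: vowel (running total: 2)
Total vowels: 2

2


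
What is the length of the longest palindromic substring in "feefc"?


Input: "feefc"
Checking substrings for palindromes:
  [0:4] "feef" (len 4) => palindrome
  [1:3] "ee" (len 2) => palindrome
Longest palindromic substring: "feef" with length 4

4


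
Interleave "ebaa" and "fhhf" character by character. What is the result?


Interleaving "ebaa" and "fhhf":
  Position 0: 'e' from first, 'f' from second => "ef"
  Position 1: 'b' from first, 'h' from second => "bh"
  Position 2: 'a' from first, 'h' from second => "ah"
  Position 3: 'a' from first, 'f' from second => "af"
Result: efbhahaf

efbhahaf


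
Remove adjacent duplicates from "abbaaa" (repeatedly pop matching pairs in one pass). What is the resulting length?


Input: abbaaa
Stack-based adjacent duplicate removal:
  Read 'a': push. Stack: a
  Read 'b': push. Stack: ab
  Read 'b': matches stack top 'b' => pop. Stack: a
  Read 'a': matches stack top 'a' => pop. Stack: (empty)
  Read 'a': push. Stack: a
  Read 'a': matches stack top 'a' => pop. Stack: (empty)
Final stack: "" (length 0)

0


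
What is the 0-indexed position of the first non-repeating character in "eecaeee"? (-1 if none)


Input: eecaeee
Character frequencies:
  'a': 1
  'c': 1
  'e': 5
Scanning left to right for freq == 1:
  Position 0 ('e'): freq=5, skip
  Position 1 ('e'): freq=5, skip
  Position 2 ('c'): unique! => answer = 2

2


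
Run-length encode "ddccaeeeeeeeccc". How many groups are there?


Input: ddccaeeeeeeeccc
Scanning for consecutive runs:
  Group 1: 'd' x 2 (positions 0-1)
  Group 2: 'c' x 2 (positions 2-3)
  Group 3: 'a' x 1 (positions 4-4)
  Group 4: 'e' x 7 (positions 5-11)
  Group 5: 'c' x 3 (positions 12-14)
Total groups: 5

5


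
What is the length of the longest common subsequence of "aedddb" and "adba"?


LCS of "aedddb" and "adba"
DP table:
           a    d    b    a
      0    0    0    0    0
  a   0    1    1    1    1
  e   0    1    1    1    1
  d   0    1    2    2    2
  d   0    1    2    2    2
  d   0    1    2    2    2
  b   0    1    2    3    3
LCS length = dp[6][4] = 3

3


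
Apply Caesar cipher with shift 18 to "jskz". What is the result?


Caesar cipher: shift "jskz" by 18
  'j' (pos 9) + 18 = pos 1 = 'b'
  's' (pos 18) + 18 = pos 10 = 'k'
  'k' (pos 10) + 18 = pos 2 = 'c'
  'z' (pos 25) + 18 = pos 17 = 'r'
Result: bkcr

bkcr


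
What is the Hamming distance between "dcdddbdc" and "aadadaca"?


Comparing "dcdddbdc" and "aadadaca" position by position:
  Position 0: 'd' vs 'a' => differ
  Position 1: 'c' vs 'a' => differ
  Position 2: 'd' vs 'd' => same
  Position 3: 'd' vs 'a' => differ
  Position 4: 'd' vs 'd' => same
  Position 5: 'b' vs 'a' => differ
  Position 6: 'd' vs 'c' => differ
  Position 7: 'c' vs 'a' => differ
Total differences (Hamming distance): 6

6


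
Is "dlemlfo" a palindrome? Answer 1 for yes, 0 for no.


Input: dlemlfo
Reversed: oflmeld
  Compare pos 0 ('d') with pos 6 ('o'): MISMATCH
  Compare pos 1 ('l') with pos 5 ('f'): MISMATCH
  Compare pos 2 ('e') with pos 4 ('l'): MISMATCH
Result: not a palindrome

0


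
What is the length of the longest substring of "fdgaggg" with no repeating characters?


Input: "fdgaggg"
Sliding window (track last position of each char):
  Position 0 ('f'): window [0,0] length 1 -- new best
  Position 1 ('d'): window [0,1] length 2 -- new best
  Position 2 ('g'): window [0,2] length 3 -- new best
  Position 3 ('a'): window [0,3] length 4 -- new best
  Position 4 ('g'): repeat (last at 2), move window start to 3
  Position 4 ('g'): window [3,4] length 2
  Position 5 ('g'): repeat (last at 4), move window start to 5
  Position 5 ('g'): window [5,5] length 1
  Position 6 ('g'): repeat (last at 5), move window start to 6
  Position 6 ('g'): window [6,6] length 1
Longest substring with no repeats: "fdga" with length 4

4


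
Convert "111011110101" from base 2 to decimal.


Input: "111011110101" in base 2
Positional expansion:
  Digit '1' (value 1) x 2^11 = 2048
  Digit '1' (value 1) x 2^10 = 1024
  Digit '1' (value 1) x 2^9 = 512
  Digit '0' (value 0) x 2^8 = 0
  Digit '1' (value 1) x 2^7 = 128
  Digit '1' (value 1) x 2^6 = 64
  Digit '1' (value 1) x 2^5 = 32
  Digit '1' (value 1) x 2^4 = 16
  Digit '0' (value 0) x 2^3 = 0
  Digit '1' (value 1) x 2^2 = 4
  Digit '0' (value 0) x 2^1 = 0
  Digit '1' (value 1) x 2^0 = 1
Sum = 3829

3829


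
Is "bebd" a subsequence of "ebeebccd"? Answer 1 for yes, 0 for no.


Check if "bebd" is a subsequence of "ebeebccd"
Greedy scan:
  Position 0 ('e'): no match needed
  Position 1 ('b'): matches sub[0] = 'b'
  Position 2 ('e'): matches sub[1] = 'e'
  Position 3 ('e'): no match needed
  Position 4 ('b'): matches sub[2] = 'b'
  Position 5 ('c'): no match needed
  Position 6 ('c'): no match needed
  Position 7 ('d'): matches sub[3] = 'd'
All 4 characters matched => is a subsequence

1


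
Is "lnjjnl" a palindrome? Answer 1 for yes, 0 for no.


Input: lnjjnl
Reversed: lnjjnl
  Compare pos 0 ('l') with pos 5 ('l'): match
  Compare pos 1 ('n') with pos 4 ('n'): match
  Compare pos 2 ('j') with pos 3 ('j'): match
Result: palindrome

1


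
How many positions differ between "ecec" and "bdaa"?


Comparing "ecec" and "bdaa" position by position:
  Position 0: 'e' vs 'b' => DIFFER
  Position 1: 'c' vs 'd' => DIFFER
  Position 2: 'e' vs 'a' => DIFFER
  Position 3: 'c' vs 'a' => DIFFER
Positions that differ: 4

4


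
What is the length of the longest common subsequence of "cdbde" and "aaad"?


LCS of "cdbde" and "aaad"
DP table:
           a    a    a    d
      0    0    0    0    0
  c   0    0    0    0    0
  d   0    0    0    0    1
  b   0    0    0    0    1
  d   0    0    0    0    1
  e   0    0    0    0    1
LCS length = dp[5][4] = 1

1


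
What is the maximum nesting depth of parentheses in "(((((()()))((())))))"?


Input: "(((((()()))((())))))"
Tracking depth:
  Position 0 '(': depth becomes 1
  Position 1 '(': depth becomes 2
  Position 2 '(': depth becomes 3
  Position 3 '(': depth becomes 4
  Position 4 '(': depth becomes 5
  Position 5 '(': depth becomes 6
  Position 6 ')': depth becomes 5
  Position 7 '(': depth becomes 6
  Position 8 ')': depth becomes 5
  Position 9 ')': depth becomes 4
  Position 10 ')': depth becomes 3
  Position 11 '(': depth becomes 4
  Position 12 '(': depth becomes 5
  Position 13 '(': depth becomes 6
  Position 14 ')': depth becomes 5
  Position 15 ')': depth becomes 4
  Position 16 ')': depth becomes 3
  Position 17 ')': depth becomes 2
  Position 18 ')': depth becomes 1
  Position 19 ')': depth becomes 0
Maximum depth reached: 6

6


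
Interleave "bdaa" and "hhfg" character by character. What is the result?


Interleaving "bdaa" and "hhfg":
  Position 0: 'b' from first, 'h' from second => "bh"
  Position 1: 'd' from first, 'h' from second => "dh"
  Position 2: 'a' from first, 'f' from second => "af"
  Position 3: 'a' from first, 'g' from second => "ag"
Result: bhdhafag

bhdhafag


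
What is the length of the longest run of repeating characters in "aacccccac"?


Input: "aacccccac"
Scanning for longest run:
  Position 1 ('a'): continues run of 'a', length=2
  Position 2 ('c'): new char, reset run to 1
  Position 3 ('c'): continues run of 'c', length=2
  Position 4 ('c'): continues run of 'c', length=3
  Position 5 ('c'): continues run of 'c', length=4
  Position 6 ('c'): continues run of 'c', length=5
  Position 7 ('a'): new char, reset run to 1
  Position 8 ('c'): new char, reset run to 1
Longest run: 'c' with length 5

5


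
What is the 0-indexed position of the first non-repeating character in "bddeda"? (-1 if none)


Input: bddeda
Character frequencies:
  'a': 1
  'b': 1
  'd': 3
  'e': 1
Scanning left to right for freq == 1:
  Position 0 ('b'): unique! => answer = 0

0


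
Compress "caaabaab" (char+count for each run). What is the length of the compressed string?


Input: caaabaab
Runs:
  'c' x 1 => "c1"
  'a' x 3 => "a3"
  'b' x 1 => "b1"
  'a' x 2 => "a2"
  'b' x 1 => "b1"
Compressed: "c1a3b1a2b1"
Compressed length: 10

10


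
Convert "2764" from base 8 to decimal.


Input: "2764" in base 8
Positional expansion:
  Digit '2' (value 2) x 8^3 = 1024
  Digit '7' (value 7) x 8^2 = 448
  Digit '6' (value 6) x 8^1 = 48
  Digit '4' (value 4) x 8^0 = 4
Sum = 1524

1524


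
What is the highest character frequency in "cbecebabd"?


Input: cbecebabd
Character counts:
  'a': 1
  'b': 3
  'c': 2
  'd': 1
  'e': 2
Maximum frequency: 3

3


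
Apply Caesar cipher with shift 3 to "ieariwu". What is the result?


Caesar cipher: shift "ieariwu" by 3
  'i' (pos 8) + 3 = pos 11 = 'l'
  'e' (pos 4) + 3 = pos 7 = 'h'
  'a' (pos 0) + 3 = pos 3 = 'd'
  'r' (pos 17) + 3 = pos 20 = 'u'
  'i' (pos 8) + 3 = pos 11 = 'l'
  'w' (pos 22) + 3 = pos 25 = 'z'
  'u' (pos 20) + 3 = pos 23 = 'x'
Result: lhdulzx

lhdulzx


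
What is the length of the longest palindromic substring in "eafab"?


Input: "eafab"
Checking substrings for palindromes:
  [1:4] "afa" (len 3) => palindrome
Longest palindromic substring: "afa" with length 3

3


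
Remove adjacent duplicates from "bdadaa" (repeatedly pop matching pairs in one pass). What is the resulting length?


Input: bdadaa
Stack-based adjacent duplicate removal:
  Read 'b': push. Stack: b
  Read 'd': push. Stack: bd
  Read 'a': push. Stack: bda
  Read 'd': push. Stack: bdad
  Read 'a': push. Stack: bdada
  Read 'a': matches stack top 'a' => pop. Stack: bdad
Final stack: "bdad" (length 4)

4


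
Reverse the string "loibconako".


Input: loibconako
Reading characters right to left:
  Position 9: 'o'
  Position 8: 'k'
  Position 7: 'a'
  Position 6: 'n'
  Position 5: 'o'
  Position 4: 'c'
  Position 3: 'b'
  Position 2: 'i'
  Position 1: 'o'
  Position 0: 'l'
Reversed: okanocbiol

okanocbiol


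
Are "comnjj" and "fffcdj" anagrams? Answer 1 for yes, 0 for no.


Strings: "comnjj", "fffcdj"
Sorted first:  cjjmno
Sorted second: cdfffj
Differ at position 1: 'j' vs 'd' => not anagrams

0


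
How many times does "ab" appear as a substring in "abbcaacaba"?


Searching for "ab" in "abbcaacaba"
Scanning each position:
  Position 0: "ab" => MATCH
  Position 1: "bb" => no
  Position 2: "bc" => no
  Position 3: "ca" => no
  Position 4: "aa" => no
  Position 5: "ac" => no
  Position 6: "ca" => no
  Position 7: "ab" => MATCH
  Position 8: "ba" => no
Total occurrences: 2

2


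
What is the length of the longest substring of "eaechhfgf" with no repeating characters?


Input: "eaechhfgf"
Sliding window (track last position of each char):
  Position 0 ('e'): window [0,0] length 1 -- new best
  Position 1 ('a'): window [0,1] length 2 -- new best
  Position 2 ('e'): repeat (last at 0), move window start to 1
  Position 2 ('e'): window [1,2] length 2
  Position 3 ('c'): window [1,3] length 3 -- new best
  Position 4 ('h'): window [1,4] length 4 -- new best
  Position 5 ('h'): repeat (last at 4), move window start to 5
  Position 5 ('h'): window [5,5] length 1
  Position 6 ('f'): window [5,6] length 2
  Position 7 ('g'): window [5,7] length 3
  Position 8 ('f'): repeat (last at 6), move window start to 7
  Position 8 ('f'): window [7,8] length 2
Longest substring with no repeats: "aech" with length 4

4


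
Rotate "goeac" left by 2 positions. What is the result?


Input: "goeac", rotate left by 2
First 2 characters: "go"
Remaining characters: "eac"
Concatenate remaining + first: "eac" + "go" = "eacgo"

eacgo


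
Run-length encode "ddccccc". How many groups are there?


Input: ddccccc
Scanning for consecutive runs:
  Group 1: 'd' x 2 (positions 0-1)
  Group 2: 'c' x 5 (positions 2-6)
Total groups: 2

2


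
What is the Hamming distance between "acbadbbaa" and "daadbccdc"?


Comparing "acbadbbaa" and "daadbccdc" position by position:
  Position 0: 'a' vs 'd' => differ
  Position 1: 'c' vs 'a' => differ
  Position 2: 'b' vs 'a' => differ
  Position 3: 'a' vs 'd' => differ
  Position 4: 'd' vs 'b' => differ
  Position 5: 'b' vs 'c' => differ
  Position 6: 'b' vs 'c' => differ
  Position 7: 'a' vs 'd' => differ
  Position 8: 'a' vs 'c' => differ
Total differences (Hamming distance): 9

9


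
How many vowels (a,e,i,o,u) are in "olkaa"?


Input: olkaa
Checking each character:
  'o' at position 0: vowel (running total: 1)
  'l' at position 1: consonant
  'k' at position 2: consonant
  'a' at position 3: vowel (running total: 2)
  'a' at position 4: vowel (running total: 3)
Total vowels: 3

3


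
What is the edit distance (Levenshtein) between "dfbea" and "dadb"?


Computing edit distance: "dfbea" -> "dadb"
DP table:
           d    a    d    b
      0    1    2    3    4
  d   1    0    1    2    3
  f   2    1    1    2    3
  b   3    2    2    2    2
  e   4    3    3    3    3
  a   5    4    3    4    4
Edit distance = dp[5][4] = 4

4


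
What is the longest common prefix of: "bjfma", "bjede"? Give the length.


Words: bjfma, bjede
  Position 0: all 'b' => match
  Position 1: all 'j' => match
  Position 2: ('f', 'e') => mismatch, stop
LCP = "bj" (length 2)

2


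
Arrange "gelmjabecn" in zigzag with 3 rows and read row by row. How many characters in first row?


Zigzag "gelmjabecn" into 3 rows:
Placing characters:
  'g' => row 0
  'e' => row 1
  'l' => row 2
  'm' => row 1
  'j' => row 0
  'a' => row 1
  'b' => row 2
  'e' => row 1
  'c' => row 0
  'n' => row 1
Rows:
  Row 0: "gjc"
  Row 1: "emaen"
  Row 2: "lb"
First row length: 3

3


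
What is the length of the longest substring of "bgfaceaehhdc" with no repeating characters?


Input: "bgfaceaehhdc"
Sliding window (track last position of each char):
  Position 0 ('b'): window [0,0] length 1 -- new best
  Position 1 ('g'): window [0,1] length 2 -- new best
  Position 2 ('f'): window [0,2] length 3 -- new best
  Position 3 ('a'): window [0,3] length 4 -- new best
  Position 4 ('c'): window [0,4] length 5 -- new best
  Position 5 ('e'): window [0,5] length 6 -- new best
  Position 6 ('a'): repeat (last at 3), move window start to 4
  Position 6 ('a'): window [4,6] length 3
  Position 7 ('e'): repeat (last at 5), move window start to 6
  Position 7 ('e'): window [6,7] length 2
  Position 8 ('h'): window [6,8] length 3
  Position 9 ('h'): repeat (last at 8), move window start to 9
  Position 9 ('h'): window [9,9] length 1
  Position 10 ('d'): window [9,10] length 2
  Position 11 ('c'): window [9,11] length 3
Longest substring with no repeats: "bgface" with length 6

6


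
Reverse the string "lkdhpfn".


Input: lkdhpfn
Reading characters right to left:
  Position 6: 'n'
  Position 5: 'f'
  Position 4: 'p'
  Position 3: 'h'
  Position 2: 'd'
  Position 1: 'k'
  Position 0: 'l'
Reversed: nfphdkl

nfphdkl


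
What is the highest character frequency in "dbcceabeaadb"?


Input: dbcceabeaadb
Character counts:
  'a': 3
  'b': 3
  'c': 2
  'd': 2
  'e': 2
Maximum frequency: 3

3


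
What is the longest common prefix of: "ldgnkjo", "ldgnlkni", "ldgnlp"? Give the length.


Words: ldgnkjo, ldgnlkni, ldgnlp
  Position 0: all 'l' => match
  Position 1: all 'd' => match
  Position 2: all 'g' => match
  Position 3: all 'n' => match
  Position 4: ('k', 'l', 'l') => mismatch, stop
LCP = "ldgn" (length 4)

4


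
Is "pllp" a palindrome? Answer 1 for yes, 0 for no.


Input: pllp
Reversed: pllp
  Compare pos 0 ('p') with pos 3 ('p'): match
  Compare pos 1 ('l') with pos 2 ('l'): match
Result: palindrome

1


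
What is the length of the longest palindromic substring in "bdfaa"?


Input: "bdfaa"
Checking substrings for palindromes:
  [3:5] "aa" (len 2) => palindrome
Longest palindromic substring: "aa" with length 2

2


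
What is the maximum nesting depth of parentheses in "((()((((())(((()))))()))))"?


Input: "((()((((())(((()))))()))))"
Tracking depth:
  Position 0 '(': depth becomes 1
  Position 1 '(': depth becomes 2
  Position 2 '(': depth becomes 3
  Position 3 ')': depth becomes 2
  Position 4 '(': depth becomes 3
  Position 5 '(': depth becomes 4
  Position 6 '(': depth becomes 5
  Position 7 '(': depth becomes 6
  Position 8 '(': depth becomes 7
  Position 9 ')': depth becomes 6
  Position 10 ')': depth becomes 5
  Position 11 '(': depth becomes 6
  Position 12 '(': depth becomes 7
  Position 13 '(': depth becomes 8
  Position 14 '(': depth becomes 9
  Position 15 ')': depth becomes 8
  Position 16 ')': depth becomes 7
  Position 17 ')': depth becomes 6
  Position 18 ')': depth becomes 5
  Position 19 ')': depth becomes 4
  Position 20 '(': depth becomes 5
  Position 21 ')': depth becomes 4
  Position 22 ')': depth becomes 3
  Position 23 ')': depth becomes 2
  Position 24 ')': depth becomes 1
  Position 25 ')': depth becomes 0
Maximum depth reached: 9

9


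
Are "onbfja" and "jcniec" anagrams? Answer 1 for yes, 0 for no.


Strings: "onbfja", "jcniec"
Sorted first:  abfjno
Sorted second: cceijn
Differ at position 0: 'a' vs 'c' => not anagrams

0


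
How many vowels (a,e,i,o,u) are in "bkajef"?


Input: bkajef
Checking each character:
  'b' at position 0: consonant
  'k' at position 1: consonant
  'a' at position 2: vowel (running total: 1)
  'j' at position 3: consonant
  'e' at position 4: vowel (running total: 2)
  'f' at position 5: consonant
Total vowels: 2

2


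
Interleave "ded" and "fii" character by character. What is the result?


Interleaving "ded" and "fii":
  Position 0: 'd' from first, 'f' from second => "df"
  Position 1: 'e' from first, 'i' from second => "ei"
  Position 2: 'd' from first, 'i' from second => "di"
Result: dfeidi

dfeidi


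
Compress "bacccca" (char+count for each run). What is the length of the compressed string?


Input: bacccca
Runs:
  'b' x 1 => "b1"
  'a' x 1 => "a1"
  'c' x 4 => "c4"
  'a' x 1 => "a1"
Compressed: "b1a1c4a1"
Compressed length: 8

8
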